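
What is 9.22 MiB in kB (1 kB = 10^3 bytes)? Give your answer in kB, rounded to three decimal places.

9.22 MiB = 9.22 × 2^20 bytes = 9,667,870.72 bytes
1 kB = 10^3 bytes = 1,000 bytes
9,667,870.72 / 1,000 = 9,667.871 kB

9,667.871 kB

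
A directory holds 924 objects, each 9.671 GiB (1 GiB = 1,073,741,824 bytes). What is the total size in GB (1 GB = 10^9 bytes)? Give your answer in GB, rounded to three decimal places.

9,594.961 GB

Total = 924 × 9.671 GiB = 8936.004 GiB
= 8936.004 × 1,073,741,824 bytes = 9,594,961,234,231.296 bytes
1 GB = 1,000,000,000 bytes
9,594,961,234,231.296 / 1,000,000,000 = 9,594.961 GB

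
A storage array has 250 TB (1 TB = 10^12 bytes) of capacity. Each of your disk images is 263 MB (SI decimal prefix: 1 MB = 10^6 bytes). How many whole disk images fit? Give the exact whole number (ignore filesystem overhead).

Capacity: 250 TB = 250,000,000,000,000 bytes
Per item: 263 MB = 263,000,000 bytes
⌊250,000,000,000,000 / 263,000,000⌋ = 950,570

950,570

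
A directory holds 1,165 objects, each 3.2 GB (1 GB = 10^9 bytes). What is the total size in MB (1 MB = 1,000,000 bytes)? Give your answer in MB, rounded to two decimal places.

Total = 1,165 × 3.2 GB = 3728 GB
= 3728 × 1,000,000,000 bytes = 3,728,000,000,000 bytes
1 MB = 1,000,000 bytes
3,728,000,000,000 / 1,000,000 = 3,728,000.00 MB

3,728,000.00 MB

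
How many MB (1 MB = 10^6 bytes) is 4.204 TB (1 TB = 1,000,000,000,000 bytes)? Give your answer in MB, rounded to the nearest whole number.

4,204,000 MB

4.204 TB × 1,000,000,000,000 bytes/TB = 4,204,000,000,000 bytes
1 MB = 10^6 bytes = 1,000,000 bytes
4,204,000,000,000 / 1,000,000 = 4,204,000 MB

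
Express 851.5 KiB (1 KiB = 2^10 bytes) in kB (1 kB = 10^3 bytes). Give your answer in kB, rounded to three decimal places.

871.936 kB

851.5 KiB = 851.5 × 2^10 bytes = 871,936 bytes
1 kB = 10^3 bytes = 1,000 bytes
871,936 / 1,000 = 871.936 kB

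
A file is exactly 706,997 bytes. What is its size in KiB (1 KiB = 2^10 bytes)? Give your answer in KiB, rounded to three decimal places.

690.427 KiB

706,997 bytes given.
1 KiB = 2^10 bytes = 1,024 bytes
706,997 / 1,024 = 690.427 KiB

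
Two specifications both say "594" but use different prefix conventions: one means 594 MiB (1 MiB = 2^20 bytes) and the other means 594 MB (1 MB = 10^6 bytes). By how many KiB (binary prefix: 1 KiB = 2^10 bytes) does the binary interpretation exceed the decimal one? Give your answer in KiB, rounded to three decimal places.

28,177.875 KiB

594 MiB = 594 × 1,048,576 = 622,854,144 bytes
594 MB = 594 × 1,000,000 = 594,000,000 bytes
difference = 28,854,144 bytes
28,854,144 / 1,024 = 28,177.875 KiB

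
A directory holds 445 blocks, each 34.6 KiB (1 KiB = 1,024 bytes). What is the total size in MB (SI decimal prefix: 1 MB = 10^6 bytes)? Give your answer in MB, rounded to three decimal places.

Total = 445 × 34.6 KiB = 15,397 KiB
= 15,397 × 1,024 bytes = 15,766,528 bytes
1 MB = 1,000,000 bytes
15,766,528 / 1,000,000 = 15.767 MB

15.767 MB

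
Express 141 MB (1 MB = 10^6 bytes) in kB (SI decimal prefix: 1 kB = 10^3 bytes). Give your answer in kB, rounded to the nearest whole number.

141,000 kB

141 MB × 1,000,000 bytes/MB = 141,000,000 bytes
1 kB = 10^3 bytes = 1,000 bytes
141,000,000 / 1,000 = 141,000 kB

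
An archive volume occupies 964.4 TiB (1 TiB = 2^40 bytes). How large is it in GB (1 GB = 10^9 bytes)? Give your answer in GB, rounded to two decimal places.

964.4 TiB = 964.4 × 2^40 bytes = 1,060,369,013,827,174.4 bytes
1 GB = 10^9 bytes = 1,000,000,000 bytes
1,060,369,013,827,174.4 / 1,000,000,000 = 1,060,369.01 GB

1,060,369.01 GB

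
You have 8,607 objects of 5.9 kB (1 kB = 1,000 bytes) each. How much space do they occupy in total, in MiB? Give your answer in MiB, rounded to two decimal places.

Total = 8,607 × 5.9 kB = 50781.3 kB
= 50781.3 × 1,000 bytes = 50,781,300 bytes
1 MiB = 1,048,576 bytes
50,781,300 / 1,048,576 = 48.43 MiB

48.43 MiB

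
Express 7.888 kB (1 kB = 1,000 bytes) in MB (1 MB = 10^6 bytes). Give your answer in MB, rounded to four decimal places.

0.0079 MB

7.888 kB = 7.888 × 10^3 bytes = 7,888 bytes
1 MB = 1,000,000 bytes
7,888 / 1,000,000 = 0.0079 MB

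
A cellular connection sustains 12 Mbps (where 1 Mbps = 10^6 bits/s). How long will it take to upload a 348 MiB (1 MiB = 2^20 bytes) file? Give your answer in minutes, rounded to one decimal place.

348 MiB = 364,904,448 bytes = 2,919,235,584 bits
12 Mbps = 12,000,000 bits/s
time = 2,919,235,584 / 12,000,000 = 243.27 s
243.27 s / 60 = 4.1 minutes

4.1 minutes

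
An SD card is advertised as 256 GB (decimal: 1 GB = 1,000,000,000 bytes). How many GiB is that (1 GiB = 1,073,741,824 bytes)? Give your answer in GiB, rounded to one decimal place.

238.4 GiB

256 GB = 256 × 10^9 bytes = 256,000,000,000 bytes
1 GiB = 2^30 bytes = 1,073,741,824 bytes
256,000,000,000 / 1,073,741,824 = 238.4 GiB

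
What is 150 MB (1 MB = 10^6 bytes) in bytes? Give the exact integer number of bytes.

150 × 1,000,000 = 150,000,000 bytes  (1 MB = 10^6 bytes)

150,000,000 bytes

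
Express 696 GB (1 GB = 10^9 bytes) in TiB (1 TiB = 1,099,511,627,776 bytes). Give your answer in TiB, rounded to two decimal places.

0.63 TiB

696 GB = 696 × 10^9 bytes = 696,000,000,000 bytes
1 TiB = 2^40 bytes = 1,099,511,627,776 bytes
696,000,000,000 / 1,099,511,627,776 = 0.63 TiB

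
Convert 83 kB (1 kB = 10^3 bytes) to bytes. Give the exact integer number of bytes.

83 × 1,000 = 83,000 bytes  (1 kB = 10^3 bytes)

83,000 bytes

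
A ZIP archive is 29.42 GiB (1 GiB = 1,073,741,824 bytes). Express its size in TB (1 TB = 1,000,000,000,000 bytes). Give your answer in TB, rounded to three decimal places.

29.42 GiB = 29.42 × 2^30 bytes = 31,589,484,462.08 bytes
1 TB = 1,000,000,000,000 bytes
31,589,484,462.08 / 1,000,000,000,000 = 0.032 TB

0.032 TB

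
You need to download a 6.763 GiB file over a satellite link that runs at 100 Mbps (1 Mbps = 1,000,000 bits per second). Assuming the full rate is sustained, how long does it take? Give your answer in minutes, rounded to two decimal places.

6.763 GiB = 7,261,715,955.712 bytes = 58,093,727,645.696 bits
100 Mbps = 100,000,000 bits/s
time = 58,093,727,645.696 / 100,000,000 = 580.937 s
580.937 s / 60 = 9.68 minutes

9.68 minutes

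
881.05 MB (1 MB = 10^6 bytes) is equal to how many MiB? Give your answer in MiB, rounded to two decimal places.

881.05 MB = 881.05 × 10^6 bytes = 881,050,000 bytes
1 MiB = 2^20 bytes = 1,048,576 bytes
881,050,000 / 1,048,576 = 840.23 MiB

840.23 MiB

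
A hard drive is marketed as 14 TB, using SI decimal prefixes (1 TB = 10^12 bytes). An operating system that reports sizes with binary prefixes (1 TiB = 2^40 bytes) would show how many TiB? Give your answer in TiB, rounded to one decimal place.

12.7 TiB

14 TB = 14 × 10^12 bytes = 14,000,000,000,000 bytes
1 TiB = 2^40 bytes = 1,099,511,627,776 bytes
14,000,000,000,000 / 1,099,511,627,776 = 12.7 TiB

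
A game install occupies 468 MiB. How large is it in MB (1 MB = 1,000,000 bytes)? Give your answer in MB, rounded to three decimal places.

490.734 MB

468 MiB = 468 × 2^20 bytes = 490,733,568 bytes
1 MB = 10^6 bytes = 1,000,000 bytes
490,733,568 / 1,000,000 = 490.734 MB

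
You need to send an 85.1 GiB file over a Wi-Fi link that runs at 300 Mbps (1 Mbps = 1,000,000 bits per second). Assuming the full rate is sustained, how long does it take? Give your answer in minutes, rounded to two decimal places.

40.61 minutes

85.1 GiB = 91,375,429,222.4 bytes = 731,003,433,779.2 bits
300 Mbps = 300,000,000 bits/s
time = 731,003,433,779.2 / 300,000,000 = 2,436.678 s
2,436.678 s / 60 = 40.61 minutes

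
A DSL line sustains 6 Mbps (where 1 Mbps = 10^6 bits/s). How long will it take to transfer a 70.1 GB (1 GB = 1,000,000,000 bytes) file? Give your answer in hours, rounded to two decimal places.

70.1 GB = 70,100,000,000 bytes = 560,800,000,000 bits
6 Mbps = 6,000,000 bits/s
time = 560,800,000,000 / 6,000,000 = 93,466.6667 s
93,466.6667 s / 3600 = 25.96 hours

25.96 hours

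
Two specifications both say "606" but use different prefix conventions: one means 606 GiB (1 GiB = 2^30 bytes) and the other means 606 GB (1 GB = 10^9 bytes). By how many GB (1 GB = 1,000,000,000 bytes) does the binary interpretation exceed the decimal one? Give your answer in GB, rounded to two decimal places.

44.69 GB

606 GiB = 606 × 1,073,741,824 = 650,687,545,344 bytes
606 GB = 606 × 1,000,000,000 = 606,000,000,000 bytes
difference = 44,687,545,344 bytes
44,687,545,344 / 1,000,000,000 = 44.69 GB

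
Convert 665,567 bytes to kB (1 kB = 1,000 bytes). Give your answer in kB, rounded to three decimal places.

665.567 kB

665,567 bytes given.
1 kB = 10^3 bytes = 1,000 bytes
665,567 / 1,000 = 665.567 kB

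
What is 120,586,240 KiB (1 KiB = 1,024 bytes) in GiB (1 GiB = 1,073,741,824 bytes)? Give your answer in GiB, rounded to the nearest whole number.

120,586,240 KiB = 120,586,240 × 2^10 bytes = 123,480,309,760 bytes
1 GiB = 1,073,741,824 bytes
123,480,309,760 / 1,073,741,824 = 115 GiB

115 GiB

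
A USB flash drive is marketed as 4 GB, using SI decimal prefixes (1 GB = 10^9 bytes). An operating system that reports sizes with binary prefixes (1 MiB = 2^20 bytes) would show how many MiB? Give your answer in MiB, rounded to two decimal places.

3,814.70 MiB

4 GB = 4 × 10^9 bytes = 4,000,000,000 bytes
1 MiB = 1,048,576 bytes
4,000,000,000 / 1,048,576 = 3,814.70 MiB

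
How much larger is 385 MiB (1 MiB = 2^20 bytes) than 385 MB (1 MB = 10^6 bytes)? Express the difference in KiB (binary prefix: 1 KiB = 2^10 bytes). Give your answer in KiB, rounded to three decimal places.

18,263.438 KiB

385 MiB = 385 × 1,048,576 = 403,701,760 bytes
385 MB = 385 × 1,000,000 = 385,000,000 bytes
difference = 18,701,760 bytes
18,701,760 / 1,024 = 18,263.438 KiB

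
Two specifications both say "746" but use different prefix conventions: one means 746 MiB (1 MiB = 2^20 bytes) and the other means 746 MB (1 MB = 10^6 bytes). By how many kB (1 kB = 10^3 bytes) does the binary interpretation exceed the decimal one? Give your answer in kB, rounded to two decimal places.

746 MiB = 746 × 1,048,576 = 782,237,696 bytes
746 MB = 746 × 1,000,000 = 746,000,000 bytes
difference = 36,237,696 bytes
36,237,696 / 1,000 = 36,237.70 kB

36,237.70 kB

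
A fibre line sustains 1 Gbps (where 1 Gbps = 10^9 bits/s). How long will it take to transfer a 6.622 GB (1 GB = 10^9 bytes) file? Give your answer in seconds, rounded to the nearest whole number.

53 seconds

6.622 GB = 6,622,000,000 bytes = 52,976,000,000 bits
1 Gbps = 1,000,000,000 bits/s
time = 52,976,000,000 / 1,000,000,000 = 53 s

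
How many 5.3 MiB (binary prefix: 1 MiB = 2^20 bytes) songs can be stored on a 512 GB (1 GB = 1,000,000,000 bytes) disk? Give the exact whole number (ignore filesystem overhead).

92,128

Capacity: 512 GB = 512,000,000,000 bytes
Per item: 5.3 MiB = 5,557,452.8 bytes
⌊512,000,000,000 / 5,557,452.8⌋ = 92,128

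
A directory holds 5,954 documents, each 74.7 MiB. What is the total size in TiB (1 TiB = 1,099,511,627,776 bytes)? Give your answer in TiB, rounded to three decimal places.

Total = 5,954 × 74.7 MiB = 444763.8 MiB
= 444763.8 × 1,048,576 bytes = 466,368,646,348.8 bytes
1 TiB = 1,099,511,627,776 bytes
466,368,646,348.8 / 1,099,511,627,776 = 0.424 TiB

0.424 TiB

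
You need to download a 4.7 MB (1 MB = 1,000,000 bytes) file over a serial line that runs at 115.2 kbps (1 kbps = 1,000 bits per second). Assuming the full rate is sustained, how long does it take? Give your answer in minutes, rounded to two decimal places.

4.7 MB = 4,700,000 bytes = 37,600,000 bits
115.2 kbps = 115,200 bits/s
time = 37,600,000 / 115,200 = 326.389 s
326.389 s / 60 = 5.44 minutes

5.44 minutes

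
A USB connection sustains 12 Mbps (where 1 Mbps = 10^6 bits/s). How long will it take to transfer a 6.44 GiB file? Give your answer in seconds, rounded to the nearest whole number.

6.44 GiB = 6,914,897,346.56 bytes = 55,319,178,772.48 bits
12 Mbps = 12,000,000 bits/s
time = 55,319,178,772.48 / 12,000,000 = 4,610 s

4,610 seconds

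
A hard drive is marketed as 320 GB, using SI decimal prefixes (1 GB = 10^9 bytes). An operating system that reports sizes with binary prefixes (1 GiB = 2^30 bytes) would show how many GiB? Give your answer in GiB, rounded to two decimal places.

298.02 GiB

320 GB = 320 × 10^9 bytes = 320,000,000,000 bytes
1 GiB = 1,073,741,824 bytes
320,000,000,000 / 1,073,741,824 = 298.02 GiB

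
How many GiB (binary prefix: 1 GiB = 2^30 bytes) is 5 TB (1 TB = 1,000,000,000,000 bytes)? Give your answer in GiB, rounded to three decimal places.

4,656.613 GiB

5 TB = 5 × 10^12 bytes = 5,000,000,000,000 bytes
1 GiB = 1,073,741,824 bytes
5,000,000,000,000 / 1,073,741,824 = 4,656.613 GiB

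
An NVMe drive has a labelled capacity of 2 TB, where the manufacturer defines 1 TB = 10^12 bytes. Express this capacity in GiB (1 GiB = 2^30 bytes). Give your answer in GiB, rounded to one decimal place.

2 TB × 1,000,000,000,000 bytes/TB = 2,000,000,000,000 bytes
1 GiB = 1,073,741,824 bytes
2,000,000,000,000 / 1,073,741,824 = 1,862.6 GiB

1,862.6 GiB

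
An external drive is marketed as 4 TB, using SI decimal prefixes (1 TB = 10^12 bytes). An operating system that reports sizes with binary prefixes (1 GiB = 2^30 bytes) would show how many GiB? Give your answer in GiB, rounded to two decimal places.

3,725.29 GiB

4 TB × 1,000,000,000,000 bytes/TB = 4,000,000,000,000 bytes
1 GiB = 2^30 bytes = 1,073,741,824 bytes
4,000,000,000,000 / 1,073,741,824 = 3,725.29 GiB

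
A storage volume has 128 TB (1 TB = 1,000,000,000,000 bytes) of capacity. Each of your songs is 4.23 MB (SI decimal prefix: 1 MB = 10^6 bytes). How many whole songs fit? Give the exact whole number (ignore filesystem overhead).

30,260,047

Capacity: 128 TB = 128,000,000,000,000 bytes
Per item: 4.23 MB = 4,230,000 bytes
⌊128,000,000,000,000 / 4,230,000⌋ = 30,260,047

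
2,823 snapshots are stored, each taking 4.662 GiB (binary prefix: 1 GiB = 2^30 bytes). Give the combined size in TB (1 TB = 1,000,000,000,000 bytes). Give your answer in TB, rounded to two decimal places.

14.13 TB

Total = 2,823 × 4.662 GiB = 13160.826 GiB
= 13160.826 × 1,073,741,824 bytes = 14,131,329,314,586.624 bytes
1 TB = 1,000,000,000,000 bytes
14,131,329,314,586.624 / 1,000,000,000,000 = 14.13 TB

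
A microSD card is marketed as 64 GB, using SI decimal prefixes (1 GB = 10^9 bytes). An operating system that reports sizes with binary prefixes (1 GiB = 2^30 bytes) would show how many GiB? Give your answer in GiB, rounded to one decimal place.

64 GB = 64 × 10^9 bytes = 64,000,000,000 bytes
1 GiB = 1,073,741,824 bytes
64,000,000,000 / 1,073,741,824 = 59.6 GiB

59.6 GiB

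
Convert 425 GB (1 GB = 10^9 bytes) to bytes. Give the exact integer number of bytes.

425 × 1,000,000,000 = 425,000,000,000 bytes  (1 GB = 10^9 bytes)

425,000,000,000 bytes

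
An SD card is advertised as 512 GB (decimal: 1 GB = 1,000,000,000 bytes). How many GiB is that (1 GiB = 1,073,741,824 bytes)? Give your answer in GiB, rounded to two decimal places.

512 GB × 1,000,000,000 bytes/GB = 512,000,000,000 bytes
1 GiB = 2^30 bytes = 1,073,741,824 bytes
512,000,000,000 / 1,073,741,824 = 476.84 GiB

476.84 GiB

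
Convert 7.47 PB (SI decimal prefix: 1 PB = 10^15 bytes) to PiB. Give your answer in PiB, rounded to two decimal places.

7.47 PB = 7.47 × 10^15 bytes = 7,470,000,000,000,000 bytes
1 PiB = 1,125,899,906,842,624 bytes
7,470,000,000,000,000 / 1,125,899,906,842,624 = 6.63 PiB

6.63 PiB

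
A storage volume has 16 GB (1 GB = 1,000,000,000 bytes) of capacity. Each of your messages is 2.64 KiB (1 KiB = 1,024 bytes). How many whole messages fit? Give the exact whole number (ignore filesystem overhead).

5,918,560

Capacity: 16 GB = 16,000,000,000 bytes
Per item: 2.64 KiB = 2,703.36 bytes
⌊16,000,000,000 / 2,703.36⌋ = 5,918,560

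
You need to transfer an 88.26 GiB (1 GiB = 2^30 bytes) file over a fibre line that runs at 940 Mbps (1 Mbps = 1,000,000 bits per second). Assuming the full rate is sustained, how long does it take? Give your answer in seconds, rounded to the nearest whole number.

807 seconds

88.26 GiB = 94,768,453,386.24 bytes = 758,147,627,089.92 bits
940 Mbps = 940,000,000 bits/s
time = 758,147,627,089.92 / 940,000,000 = 807 s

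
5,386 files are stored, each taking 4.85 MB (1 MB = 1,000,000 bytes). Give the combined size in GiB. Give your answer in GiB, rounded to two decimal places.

24.33 GiB

Total = 5,386 × 4.85 MB = 26122.1 MB
= 26122.1 × 1,000,000 bytes = 26,122,100,000 bytes
1 GiB = 1,073,741,824 bytes
26,122,100,000 / 1,073,741,824 = 24.33 GiB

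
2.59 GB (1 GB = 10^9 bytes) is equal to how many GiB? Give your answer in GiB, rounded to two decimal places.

2.41 GiB

2.59 GB = 2.59 × 10^9 bytes = 2,590,000,000 bytes
1 GiB = 1,073,741,824 bytes
2,590,000,000 / 1,073,741,824 = 2.41 GiB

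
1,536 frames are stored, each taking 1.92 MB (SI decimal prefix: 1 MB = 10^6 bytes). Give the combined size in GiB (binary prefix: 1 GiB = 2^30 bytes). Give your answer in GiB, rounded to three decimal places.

2.747 GiB

Total = 1,536 × 1.92 MB = 2949.12 MB
= 2949.12 × 1,000,000 bytes = 2,949,120,000 bytes
1 GiB = 1,073,741,824 bytes
2,949,120,000 / 1,073,741,824 = 2.747 GiB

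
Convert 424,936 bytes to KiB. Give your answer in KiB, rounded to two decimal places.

414.98 KiB

424,936 bytes given.
1 KiB = 1,024 bytes
424,936 / 1,024 = 414.98 KiB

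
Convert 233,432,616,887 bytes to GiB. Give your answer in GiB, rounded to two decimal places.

233,432,616,887 bytes given.
1 GiB = 2^30 bytes = 1,073,741,824 bytes
233,432,616,887 / 1,073,741,824 = 217.40 GiB

217.40 GiB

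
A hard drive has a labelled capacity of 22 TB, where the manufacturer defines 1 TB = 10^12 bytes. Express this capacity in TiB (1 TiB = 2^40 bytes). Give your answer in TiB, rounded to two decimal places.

22 TB = 22 × 10^12 bytes = 22,000,000,000,000 bytes
1 TiB = 1,099,511,627,776 bytes
22,000,000,000,000 / 1,099,511,627,776 = 20.01 TiB

20.01 TiB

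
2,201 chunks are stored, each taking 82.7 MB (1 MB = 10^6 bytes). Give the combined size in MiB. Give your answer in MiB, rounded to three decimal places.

Total = 2,201 × 82.7 MB = 182022.7 MB
= 182022.7 × 1,000,000 bytes = 182,022,700,000 bytes
1 MiB = 1,048,576 bytes
182,022,700,000 / 1,048,576 = 173,590.374 MiB

173,590.374 MiB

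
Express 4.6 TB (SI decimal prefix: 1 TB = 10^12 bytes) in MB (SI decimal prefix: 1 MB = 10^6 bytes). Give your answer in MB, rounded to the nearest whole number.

4,600,000 MB

4.6 TB = 4.6 × 10^12 bytes = 4,600,000,000,000 bytes
1 MB = 10^6 bytes = 1,000,000 bytes
4,600,000,000,000 / 1,000,000 = 4,600,000 MB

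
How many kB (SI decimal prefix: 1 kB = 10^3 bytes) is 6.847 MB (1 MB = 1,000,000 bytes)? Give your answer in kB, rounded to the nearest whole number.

6,847 kB

6.847 MB × 1,000,000 bytes/MB = 6,847,000 bytes
1 kB = 1,000 bytes
6,847,000 / 1,000 = 6,847 kB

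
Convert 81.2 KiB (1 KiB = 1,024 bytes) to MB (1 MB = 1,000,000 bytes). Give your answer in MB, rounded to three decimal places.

81.2 KiB × 1,024 bytes/KiB = 83,148.8 bytes
1 MB = 1,000,000 bytes
83,148.8 / 1,000,000 = 0.083 MB

0.083 MB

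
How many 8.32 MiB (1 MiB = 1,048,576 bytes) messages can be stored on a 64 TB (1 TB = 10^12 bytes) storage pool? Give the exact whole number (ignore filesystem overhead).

7,335,956

Capacity: 64 TB = 64,000,000,000,000 bytes
Per item: 8.32 MiB = 8,724,152.32 bytes
⌊64,000,000,000,000 / 8,724,152.32⌋ = 7,335,956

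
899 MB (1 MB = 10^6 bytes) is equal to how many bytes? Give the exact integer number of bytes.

899 × 1,000,000 = 899,000,000 bytes  (1 MB = 10^6 bytes)

899,000,000 bytes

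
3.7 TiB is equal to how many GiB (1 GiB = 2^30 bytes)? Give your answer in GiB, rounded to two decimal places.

3.7 TiB × 1,099,511,627,776 bytes/TiB = 4,068,193,022,771.2 bytes
1 GiB = 2^30 bytes = 1,073,741,824 bytes
4,068,193,022,771.2 / 1,073,741,824 = 3,788.80 GiB

3,788.80 GiB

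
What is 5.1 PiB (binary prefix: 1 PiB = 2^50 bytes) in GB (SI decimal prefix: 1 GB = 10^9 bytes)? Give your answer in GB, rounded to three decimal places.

5.1 PiB × 1,125,899,906,842,624 bytes/PiB = 5,742,089,524,897,382.4 bytes
1 GB = 10^9 bytes = 1,000,000,000 bytes
5,742,089,524,897,382.4 / 1,000,000,000 = 5,742,089.525 GB

5,742,089.525 GB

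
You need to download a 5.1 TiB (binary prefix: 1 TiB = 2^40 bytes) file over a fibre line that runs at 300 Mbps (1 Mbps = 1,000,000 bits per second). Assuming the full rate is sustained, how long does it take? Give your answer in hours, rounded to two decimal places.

41.54 hours

5.1 TiB = 5,607,509,301,657.6 bytes = 44,860,074,413,260.8 bits
300 Mbps = 300,000,000 bits/s
time = 44,860,074,413,260.8 / 300,000,000 = 149,533.5814 s
149,533.5814 s / 3600 = 41.54 hours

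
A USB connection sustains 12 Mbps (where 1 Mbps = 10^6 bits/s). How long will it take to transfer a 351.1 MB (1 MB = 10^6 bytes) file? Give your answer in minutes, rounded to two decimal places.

351.1 MB = 351,100,000 bytes = 2,808,800,000 bits
12 Mbps = 12,000,000 bits/s
time = 2,808,800,000 / 12,000,000 = 234.067 s
234.067 s / 60 = 3.90 minutes

3.90 minutes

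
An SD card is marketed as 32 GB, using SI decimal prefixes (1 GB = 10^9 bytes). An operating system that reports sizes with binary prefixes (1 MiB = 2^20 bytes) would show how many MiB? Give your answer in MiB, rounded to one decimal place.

30,517.6 MiB

32 GB = 32 × 10^9 bytes = 32,000,000,000 bytes
1 MiB = 2^20 bytes = 1,048,576 bytes
32,000,000,000 / 1,048,576 = 30,517.6 MiB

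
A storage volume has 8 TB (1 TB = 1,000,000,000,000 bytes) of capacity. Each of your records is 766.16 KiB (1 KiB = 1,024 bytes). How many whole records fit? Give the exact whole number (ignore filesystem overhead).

10,196,956

Capacity: 8 TB = 8,000,000,000,000 bytes
Per item: 766.16 KiB = 784,547.84 bytes
⌊8,000,000,000,000 / 784,547.84⌋ = 10,196,956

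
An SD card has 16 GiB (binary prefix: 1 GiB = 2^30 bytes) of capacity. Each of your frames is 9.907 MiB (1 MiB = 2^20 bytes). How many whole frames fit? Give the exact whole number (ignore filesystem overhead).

1,653

Capacity: 16 GiB = 17,179,869,184 bytes
Per item: 9.907 MiB = 10,388,242.432 bytes
⌊17,179,869,184 / 10,388,242.432⌋ = 1,653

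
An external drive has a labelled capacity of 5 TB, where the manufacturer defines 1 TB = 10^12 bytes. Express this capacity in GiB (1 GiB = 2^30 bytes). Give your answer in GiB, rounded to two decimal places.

5 TB = 5 × 10^12 bytes = 5,000,000,000,000 bytes
1 GiB = 2^30 bytes = 1,073,741,824 bytes
5,000,000,000,000 / 1,073,741,824 = 4,656.61 GiB

4,656.61 GiB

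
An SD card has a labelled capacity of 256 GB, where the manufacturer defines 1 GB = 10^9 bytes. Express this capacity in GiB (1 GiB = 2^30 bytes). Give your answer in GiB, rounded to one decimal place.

238.4 GiB

256 GB × 1,000,000,000 bytes/GB = 256,000,000,000 bytes
1 GiB = 1,073,741,824 bytes
256,000,000,000 / 1,073,741,824 = 238.4 GiB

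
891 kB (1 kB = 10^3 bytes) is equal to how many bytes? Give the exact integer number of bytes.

891,000 bytes

891 × 1,000 = 891,000 bytes  (1 kB = 10^3 bytes)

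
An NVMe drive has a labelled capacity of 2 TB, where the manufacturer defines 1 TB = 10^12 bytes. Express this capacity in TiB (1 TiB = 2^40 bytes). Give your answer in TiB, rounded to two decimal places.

1.82 TiB

2 TB × 1,000,000,000,000 bytes/TB = 2,000,000,000,000 bytes
1 TiB = 2^40 bytes = 1,099,511,627,776 bytes
2,000,000,000,000 / 1,099,511,627,776 = 1.82 TiB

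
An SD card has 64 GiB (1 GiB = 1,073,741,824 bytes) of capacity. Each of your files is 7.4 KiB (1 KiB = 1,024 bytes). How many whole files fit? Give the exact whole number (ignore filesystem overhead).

Capacity: 64 GiB = 68,719,476,736 bytes
Per item: 7.4 KiB = 7,577.6 bytes
⌊68,719,476,736 / 7,577.6⌋ = 9,068,765

9,068,765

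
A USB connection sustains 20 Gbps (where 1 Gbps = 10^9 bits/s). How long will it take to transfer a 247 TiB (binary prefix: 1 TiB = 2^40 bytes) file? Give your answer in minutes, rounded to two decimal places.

247 TiB = 271,579,372,060,672 bytes = 2,172,634,976,485,376 bits
20 Gbps = 20,000,000,000 bits/s
time = 2,172,634,976,485,376 / 20,000,000,000 = 108,631.749 s
108,631.749 s / 60 = 1,810.53 minutes

1,810.53 minutes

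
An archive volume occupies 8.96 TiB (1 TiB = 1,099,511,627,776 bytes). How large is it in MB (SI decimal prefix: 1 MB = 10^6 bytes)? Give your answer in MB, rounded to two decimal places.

8.96 TiB = 8.96 × 2^40 bytes = 9,851,624,184,872.96 bytes
1 MB = 1,000,000 bytes
9,851,624,184,872.96 / 1,000,000 = 9,851,624.18 MB

9,851,624.18 MB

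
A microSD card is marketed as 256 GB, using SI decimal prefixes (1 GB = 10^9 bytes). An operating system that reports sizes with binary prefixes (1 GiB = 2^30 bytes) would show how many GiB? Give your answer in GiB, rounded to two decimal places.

238.42 GiB

256 GB × 1,000,000,000 bytes/GB = 256,000,000,000 bytes
1 GiB = 2^30 bytes = 1,073,741,824 bytes
256,000,000,000 / 1,073,741,824 = 238.42 GiB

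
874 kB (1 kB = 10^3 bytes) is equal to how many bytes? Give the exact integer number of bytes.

874,000 bytes

874 × 1,000 = 874,000 bytes  (1 kB = 10^3 bytes)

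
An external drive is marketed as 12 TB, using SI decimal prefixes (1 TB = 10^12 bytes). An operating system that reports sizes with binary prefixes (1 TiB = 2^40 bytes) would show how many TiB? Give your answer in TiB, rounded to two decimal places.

10.91 TiB

12 TB × 1,000,000,000,000 bytes/TB = 12,000,000,000,000 bytes
1 TiB = 1,099,511,627,776 bytes
12,000,000,000,000 / 1,099,511,627,776 = 10.91 TiB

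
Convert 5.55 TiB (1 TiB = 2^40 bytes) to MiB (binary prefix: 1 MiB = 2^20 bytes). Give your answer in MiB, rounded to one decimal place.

5.55 TiB × 1,099,511,627,776 bytes/TiB = 6,102,289,534,156.8 bytes
1 MiB = 2^20 bytes = 1,048,576 bytes
6,102,289,534,156.8 / 1,048,576 = 5,819,596.8 MiB

5,819,596.8 MiB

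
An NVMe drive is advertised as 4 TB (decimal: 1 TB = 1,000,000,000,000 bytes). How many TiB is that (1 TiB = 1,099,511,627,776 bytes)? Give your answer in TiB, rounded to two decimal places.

4 TB = 4 × 10^12 bytes = 4,000,000,000,000 bytes
1 TiB = 1,099,511,627,776 bytes
4,000,000,000,000 / 1,099,511,627,776 = 3.64 TiB

3.64 TiB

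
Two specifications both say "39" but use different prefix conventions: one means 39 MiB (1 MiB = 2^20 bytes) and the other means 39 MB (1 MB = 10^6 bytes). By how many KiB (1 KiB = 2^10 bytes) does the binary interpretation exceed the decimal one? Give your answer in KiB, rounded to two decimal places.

1,850.06 KiB

39 MiB = 39 × 1,048,576 = 40,894,464 bytes
39 MB = 39 × 1,000,000 = 39,000,000 bytes
difference = 1,894,464 bytes
1,894,464 / 1,024 = 1,850.06 KiB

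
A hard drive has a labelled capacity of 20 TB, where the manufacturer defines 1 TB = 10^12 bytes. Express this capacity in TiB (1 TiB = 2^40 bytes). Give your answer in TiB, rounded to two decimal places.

18.19 TiB

20 TB × 1,000,000,000,000 bytes/TB = 20,000,000,000,000 bytes
1 TiB = 2^40 bytes = 1,099,511,627,776 bytes
20,000,000,000,000 / 1,099,511,627,776 = 18.19 TiB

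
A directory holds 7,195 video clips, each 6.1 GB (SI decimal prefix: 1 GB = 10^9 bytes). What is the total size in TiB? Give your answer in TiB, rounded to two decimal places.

Total = 7,195 × 6.1 GB = 43889.5 GB
= 43889.5 × 1,000,000,000 bytes = 43,889,500,000,000 bytes
1 TiB = 1,099,511,627,776 bytes
43,889,500,000,000 / 1,099,511,627,776 = 39.92 TiB

39.92 TiB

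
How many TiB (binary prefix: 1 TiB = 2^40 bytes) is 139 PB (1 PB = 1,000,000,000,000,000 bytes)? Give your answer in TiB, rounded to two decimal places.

139 PB = 139 × 10^15 bytes = 139,000,000,000,000,000 bytes
1 TiB = 2^40 bytes = 1,099,511,627,776 bytes
139,000,000,000,000,000 / 1,099,511,627,776 = 126,419.76 TiB

126,419.76 TiB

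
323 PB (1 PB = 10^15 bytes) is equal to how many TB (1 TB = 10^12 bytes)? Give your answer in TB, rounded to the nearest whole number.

323 PB × 1,000,000,000,000,000 bytes/PB = 323,000,000,000,000,000 bytes
1 TB = 10^12 bytes = 1,000,000,000,000 bytes
323,000,000,000,000,000 / 1,000,000,000,000 = 323,000 TB

323,000 TB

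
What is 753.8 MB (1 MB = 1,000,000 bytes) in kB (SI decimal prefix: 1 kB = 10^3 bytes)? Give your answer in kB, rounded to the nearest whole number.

753.8 MB × 1,000,000 bytes/MB = 753,800,000 bytes
1 kB = 10^3 bytes = 1,000 bytes
753,800,000 / 1,000 = 753,800 kB

753,800 kB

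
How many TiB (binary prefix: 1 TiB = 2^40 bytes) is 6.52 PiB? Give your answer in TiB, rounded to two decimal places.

6,676.48 TiB

6.52 PiB × 1,125,899,906,842,624 bytes/PiB = 7,340,867,392,613,908.48 bytes
1 TiB = 2^40 bytes = 1,099,511,627,776 bytes
7,340,867,392,613,908.48 / 1,099,511,627,776 = 6,676.48 TiB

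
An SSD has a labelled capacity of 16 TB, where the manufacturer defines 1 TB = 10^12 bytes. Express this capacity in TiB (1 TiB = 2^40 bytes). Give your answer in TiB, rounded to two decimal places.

14.55 TiB

16 TB × 1,000,000,000,000 bytes/TB = 16,000,000,000,000 bytes
1 TiB = 2^40 bytes = 1,099,511,627,776 bytes
16,000,000,000,000 / 1,099,511,627,776 = 14.55 TiB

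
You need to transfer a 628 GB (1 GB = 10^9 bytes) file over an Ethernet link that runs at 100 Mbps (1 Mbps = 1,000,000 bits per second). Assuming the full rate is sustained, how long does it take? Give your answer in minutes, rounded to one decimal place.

628 GB = 628,000,000,000 bytes = 5,024,000,000,000 bits
100 Mbps = 100,000,000 bits/s
time = 5,024,000,000,000 / 100,000,000 = 50,240.00 s
50,240.00 s / 60 = 837.3 minutes

837.3 minutes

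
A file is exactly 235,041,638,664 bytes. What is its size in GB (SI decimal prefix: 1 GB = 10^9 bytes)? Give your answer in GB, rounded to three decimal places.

235.042 GB

235,041,638,664 bytes given.
1 GB = 1,000,000,000 bytes
235,041,638,664 / 1,000,000,000 = 235.042 GB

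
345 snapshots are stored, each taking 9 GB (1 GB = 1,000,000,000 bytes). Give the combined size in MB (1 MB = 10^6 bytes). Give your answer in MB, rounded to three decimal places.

Total = 345 × 9 GB = 3105 GB
= 3105 × 1,000,000,000 bytes = 3,105,000,000,000 bytes
1 MB = 1,000,000 bytes
3,105,000,000,000 / 1,000,000 = 3,105,000.000 MB

3,105,000.000 MB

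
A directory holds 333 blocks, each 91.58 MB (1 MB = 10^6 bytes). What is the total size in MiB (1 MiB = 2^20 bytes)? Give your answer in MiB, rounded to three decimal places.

Total = 333 × 91.58 MB = 30496.14 MB
= 30496.14 × 1,000,000 bytes = 30,496,140,000 bytes
1 MiB = 1,048,576 bytes
30,496,140,000 / 1,048,576 = 29,083.385 MiB

29,083.385 MiB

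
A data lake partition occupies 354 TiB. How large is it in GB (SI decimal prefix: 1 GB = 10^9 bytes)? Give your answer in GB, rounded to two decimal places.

389,227.12 GB

354 TiB × 1,099,511,627,776 bytes/TiB = 389,227,116,232,704 bytes
1 GB = 1,000,000,000 bytes
389,227,116,232,704 / 1,000,000,000 = 389,227.12 GB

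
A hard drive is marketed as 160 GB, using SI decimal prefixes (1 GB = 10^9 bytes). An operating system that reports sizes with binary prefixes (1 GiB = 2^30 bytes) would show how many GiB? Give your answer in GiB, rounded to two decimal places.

149.01 GiB

160 GB = 160 × 10^9 bytes = 160,000,000,000 bytes
1 GiB = 2^30 bytes = 1,073,741,824 bytes
160,000,000,000 / 1,073,741,824 = 149.01 GiB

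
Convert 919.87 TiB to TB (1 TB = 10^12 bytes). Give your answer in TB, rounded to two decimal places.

1,011.41 TB

919.87 TiB × 1,099,511,627,776 bytes/TiB = 1,011,407,761,042,309.12 bytes
1 TB = 1,000,000,000,000 bytes
1,011,407,761,042,309.12 / 1,000,000,000,000 = 1,011.41 TB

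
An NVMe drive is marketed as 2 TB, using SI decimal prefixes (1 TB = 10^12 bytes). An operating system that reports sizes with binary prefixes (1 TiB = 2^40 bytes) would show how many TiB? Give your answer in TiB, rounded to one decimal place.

2 TB = 2 × 10^12 bytes = 2,000,000,000,000 bytes
1 TiB = 2^40 bytes = 1,099,511,627,776 bytes
2,000,000,000,000 / 1,099,511,627,776 = 1.8 TiB

1.8 TiB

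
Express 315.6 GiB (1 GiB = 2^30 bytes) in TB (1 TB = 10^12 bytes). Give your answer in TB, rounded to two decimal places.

315.6 GiB = 315.6 × 2^30 bytes = 338,872,919,654.4 bytes
1 TB = 1,000,000,000,000 bytes
338,872,919,654.4 / 1,000,000,000,000 = 0.34 TB

0.34 TB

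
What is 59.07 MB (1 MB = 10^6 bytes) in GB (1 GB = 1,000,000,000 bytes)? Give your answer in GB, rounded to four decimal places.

59.07 MB = 59.07 × 10^6 bytes = 59,070,000 bytes
1 GB = 10^9 bytes = 1,000,000,000 bytes
59,070,000 / 1,000,000,000 = 0.0591 GB

0.0591 GB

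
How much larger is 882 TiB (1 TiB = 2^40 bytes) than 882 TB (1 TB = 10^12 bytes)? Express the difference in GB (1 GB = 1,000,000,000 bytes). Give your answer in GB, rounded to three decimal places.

87,769.256 GB

882 TiB = 882 × 1,099,511,627,776 = 969,769,255,698,432 bytes
882 TB = 882 × 1,000,000,000,000 = 882,000,000,000,000 bytes
difference = 87,769,255,698,432 bytes
87,769,255,698,432 / 1,000,000,000 = 87,769.256 GB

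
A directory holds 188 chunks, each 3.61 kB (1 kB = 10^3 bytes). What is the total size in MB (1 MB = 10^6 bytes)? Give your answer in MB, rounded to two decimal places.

Total = 188 × 3.61 kB = 678.68 kB
= 678.68 × 1,000 bytes = 678,680 bytes
1 MB = 1,000,000 bytes
678,680 / 1,000,000 = 0.68 MB

0.68 MB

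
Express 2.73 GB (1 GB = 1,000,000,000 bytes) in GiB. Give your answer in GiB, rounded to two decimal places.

2.73 GB = 2.73 × 10^9 bytes = 2,730,000,000 bytes
1 GiB = 1,073,741,824 bytes
2,730,000,000 / 1,073,741,824 = 2.54 GiB

2.54 GiB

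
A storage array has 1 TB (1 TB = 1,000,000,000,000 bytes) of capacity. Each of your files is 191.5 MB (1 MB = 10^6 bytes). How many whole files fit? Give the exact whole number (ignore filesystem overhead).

5,221

Capacity: 1 TB = 1,000,000,000,000 bytes
Per item: 191.5 MB = 191,500,000 bytes
⌊1,000,000,000,000 / 191,500,000⌋ = 5,221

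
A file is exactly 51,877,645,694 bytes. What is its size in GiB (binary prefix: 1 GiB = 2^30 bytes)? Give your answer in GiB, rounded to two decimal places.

48.31 GiB

51,877,645,694 bytes given.
1 GiB = 2^30 bytes = 1,073,741,824 bytes
51,877,645,694 / 1,073,741,824 = 48.31 GiB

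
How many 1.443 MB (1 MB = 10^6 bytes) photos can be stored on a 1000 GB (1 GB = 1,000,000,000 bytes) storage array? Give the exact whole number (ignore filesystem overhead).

693,000

Capacity: 1000 GB = 1,000,000,000,000 bytes
Per item: 1.443 MB = 1,443,000 bytes
⌊1,000,000,000,000 / 1,443,000⌋ = 693,000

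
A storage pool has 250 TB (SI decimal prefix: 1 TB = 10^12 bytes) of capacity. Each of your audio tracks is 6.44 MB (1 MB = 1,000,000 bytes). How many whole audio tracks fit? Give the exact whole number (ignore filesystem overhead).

38,819,875

Capacity: 250 TB = 250,000,000,000,000 bytes
Per item: 6.44 MB = 6,440,000 bytes
⌊250,000,000,000,000 / 6,440,000⌋ = 38,819,875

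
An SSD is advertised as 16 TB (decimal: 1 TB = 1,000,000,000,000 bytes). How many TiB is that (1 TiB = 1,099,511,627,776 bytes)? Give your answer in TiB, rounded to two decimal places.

16 TB = 16 × 10^12 bytes = 16,000,000,000,000 bytes
1 TiB = 2^40 bytes = 1,099,511,627,776 bytes
16,000,000,000,000 / 1,099,511,627,776 = 14.55 TiB

14.55 TiB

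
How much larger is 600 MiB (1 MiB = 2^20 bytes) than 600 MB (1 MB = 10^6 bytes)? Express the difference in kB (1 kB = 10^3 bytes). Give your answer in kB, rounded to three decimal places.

29,145.600 kB

600 MiB = 600 × 1,048,576 = 629,145,600 bytes
600 MB = 600 × 1,000,000 = 600,000,000 bytes
difference = 29,145,600 bytes
29,145,600 / 1,000 = 29,145.600 kB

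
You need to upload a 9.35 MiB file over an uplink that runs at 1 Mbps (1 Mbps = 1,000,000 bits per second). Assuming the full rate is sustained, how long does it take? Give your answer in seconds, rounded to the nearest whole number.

78 seconds

9.35 MiB = 9,804,185.6 bytes = 78,433,484.8 bits
1 Mbps = 1,000,000 bits/s
time = 78,433,484.8 / 1,000,000 = 78 s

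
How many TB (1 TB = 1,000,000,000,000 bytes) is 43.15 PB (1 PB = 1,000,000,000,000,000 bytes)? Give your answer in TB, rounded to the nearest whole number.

43.15 PB = 43.15 × 10^15 bytes = 43,150,000,000,000,000 bytes
1 TB = 10^12 bytes = 1,000,000,000,000 bytes
43,150,000,000,000,000 / 1,000,000,000,000 = 43,150 TB

43,150 TB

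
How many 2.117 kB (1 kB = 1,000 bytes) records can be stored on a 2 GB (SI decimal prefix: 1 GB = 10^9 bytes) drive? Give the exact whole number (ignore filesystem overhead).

Capacity: 2 GB = 2,000,000,000 bytes
Per item: 2.117 kB = 2,117 bytes
⌊2,000,000,000 / 2,117⌋ = 944,733

944,733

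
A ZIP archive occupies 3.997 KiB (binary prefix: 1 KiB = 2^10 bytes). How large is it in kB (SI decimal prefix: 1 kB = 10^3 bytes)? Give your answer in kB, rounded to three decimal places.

4.093 kB

3.997 KiB = 3.997 × 2^10 bytes = 4,092.928 bytes
1 kB = 10^3 bytes = 1,000 bytes
4,092.928 / 1,000 = 4.093 kB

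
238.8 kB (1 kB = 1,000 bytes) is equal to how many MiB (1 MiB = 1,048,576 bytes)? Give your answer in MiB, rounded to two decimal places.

0.23 MiB

238.8 kB = 238.8 × 10^3 bytes = 238,800 bytes
1 MiB = 2^20 bytes = 1,048,576 bytes
238,800 / 1,048,576 = 0.23 MiB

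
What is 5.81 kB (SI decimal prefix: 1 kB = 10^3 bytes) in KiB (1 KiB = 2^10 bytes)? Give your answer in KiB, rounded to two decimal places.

5.81 kB × 1,000 bytes/kB = 5,810 bytes
1 KiB = 2^10 bytes = 1,024 bytes
5,810 / 1,024 = 5.67 KiB

5.67 KiB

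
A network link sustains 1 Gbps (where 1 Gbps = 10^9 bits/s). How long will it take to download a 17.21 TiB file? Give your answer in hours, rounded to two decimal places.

42.05 hours

17.21 TiB = 18,922,595,114,024.96 bytes = 151,380,760,912,199.68 bits
1 Gbps = 1,000,000,000 bits/s
time = 151,380,760,912,199.68 / 1,000,000,000 = 151,380.7609 s
151,380.7609 s / 3600 = 42.05 hours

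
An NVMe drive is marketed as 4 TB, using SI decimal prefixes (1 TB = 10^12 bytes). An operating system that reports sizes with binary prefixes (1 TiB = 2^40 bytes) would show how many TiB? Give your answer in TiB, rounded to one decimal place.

4 TB = 4 × 10^12 bytes = 4,000,000,000,000 bytes
1 TiB = 1,099,511,627,776 bytes
4,000,000,000,000 / 1,099,511,627,776 = 3.6 TiB

3.6 TiB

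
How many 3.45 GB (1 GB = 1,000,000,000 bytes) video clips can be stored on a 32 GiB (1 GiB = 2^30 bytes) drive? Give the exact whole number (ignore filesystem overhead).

9

Capacity: 32 GiB = 34,359,738,368 bytes
Per item: 3.45 GB = 3,450,000,000 bytes
⌊34,359,738,368 / 3,450,000,000⌋ = 9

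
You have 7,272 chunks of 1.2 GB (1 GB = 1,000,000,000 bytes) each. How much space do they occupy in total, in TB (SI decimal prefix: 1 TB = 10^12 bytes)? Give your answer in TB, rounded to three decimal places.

8.726 TB

Total = 7,272 × 1.2 GB = 8726.4 GB
= 8726.4 × 1,000,000,000 bytes = 8,726,400,000,000 bytes
1 TB = 1,000,000,000,000 bytes
8,726,400,000,000 / 1,000,000,000,000 = 8.726 TB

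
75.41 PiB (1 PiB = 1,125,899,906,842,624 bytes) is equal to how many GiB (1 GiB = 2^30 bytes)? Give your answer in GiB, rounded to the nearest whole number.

75.41 PiB × 1,125,899,906,842,624 bytes/PiB = 84,904,111,975,002,275.84 bytes
1 GiB = 1,073,741,824 bytes
84,904,111,975,002,275.84 / 1,073,741,824 = 79,073,116 GiB

79,073,116 GiB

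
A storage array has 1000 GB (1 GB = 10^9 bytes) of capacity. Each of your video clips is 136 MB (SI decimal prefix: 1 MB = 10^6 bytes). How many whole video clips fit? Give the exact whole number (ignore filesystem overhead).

7,352

Capacity: 1000 GB = 1,000,000,000,000 bytes
Per item: 136 MB = 136,000,000 bytes
⌊1,000,000,000,000 / 136,000,000⌋ = 7,352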